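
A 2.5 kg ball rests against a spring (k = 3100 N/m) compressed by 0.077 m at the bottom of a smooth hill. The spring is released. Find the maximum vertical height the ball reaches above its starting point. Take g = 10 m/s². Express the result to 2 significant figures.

All spring PE becomes gravitational PE at the highest point: ½kx² = mgh
h = kx²/(2mg) = (3100)(0.077)²/(2 × 2.5 × 10) = 0.3676 m

h = 0.37 m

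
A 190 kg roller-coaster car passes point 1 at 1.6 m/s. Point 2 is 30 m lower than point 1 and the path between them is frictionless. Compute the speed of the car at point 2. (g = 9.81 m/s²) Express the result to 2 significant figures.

Mechanical energy is conserved (no friction): ½mv₀² + mgh = ½mv²
The mass cancels from both sides.
v² = v₀² + 2gh = (1.6)² + 2(9.81)(30) = 591.16
v = √591.16 = 24.31 m/s

v = 24 m/s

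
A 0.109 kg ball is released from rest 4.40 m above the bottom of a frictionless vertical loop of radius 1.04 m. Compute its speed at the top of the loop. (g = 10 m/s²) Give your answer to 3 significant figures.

Energy conservation: mgh = ½mv_top² + mg(2r)
v_top² = 2g(h − 2r) = 2(10)(4.40 − 2.080) = 46.40
v_top = 6.812 m/s

v = 6.81 m/s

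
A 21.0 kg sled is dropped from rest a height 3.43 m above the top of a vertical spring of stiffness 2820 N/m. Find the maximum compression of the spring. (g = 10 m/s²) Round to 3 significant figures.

Take the reference level at the top of the uncompressed spring. At max compression the sled has fallen H + x and is momentarily at rest:
mg(H + x) = ½kx²
½(2820)x² − (21.0)(10)x − (21.0)(10)(3.43) = 0
1410x² − 210.0x − 720.3 = 0
x = [210.0 + √(44100 + 4.0625e+06)]/(2 × 1410) = 0.7931 m

x = 0.793 m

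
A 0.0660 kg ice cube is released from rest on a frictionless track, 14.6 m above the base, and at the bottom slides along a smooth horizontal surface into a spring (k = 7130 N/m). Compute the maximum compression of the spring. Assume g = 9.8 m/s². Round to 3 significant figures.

x = 0.0515 m

Gravitational PE at the top equals spring PE at max compression: mgh = ½kx²
x = √(2mgh/k) = √(2 × 0.0660 × 9.8 × 14.6 / 7130) = 0.05147 m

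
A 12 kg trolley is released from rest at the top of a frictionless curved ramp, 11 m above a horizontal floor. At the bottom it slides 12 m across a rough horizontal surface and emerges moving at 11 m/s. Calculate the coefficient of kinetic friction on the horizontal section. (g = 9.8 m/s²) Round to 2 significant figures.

Energy bookkeeping (friction removes W_f = μ_k N d):
mgh = ½mv² + μ_k m g d
mgh = 1293.6 J; ½mv² = 726.00 J
W_f = 1293.6 − 726.00 = 567.6 J
μ_k = W_f/(mg·d) = 567.6/(117.6 × 12) = 0.4022

μ_k = 0.40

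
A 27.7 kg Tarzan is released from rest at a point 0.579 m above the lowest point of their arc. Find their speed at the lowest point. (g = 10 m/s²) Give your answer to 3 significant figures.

By conservation of mechanical energy, mgh = ½mv²
The mass cancels from both sides.
v = √(2gh) = √(2 × 10 × 0.579) = √11.580 = 3.403 m/s

v = 3.40 m/s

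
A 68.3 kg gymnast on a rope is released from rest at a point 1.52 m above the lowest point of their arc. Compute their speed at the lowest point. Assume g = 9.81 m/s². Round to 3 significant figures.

v = 5.46 m/s

Mechanical energy is conserved (no friction): mgh = ½mv²
v = √(2gh) = √(2 × 9.81 × 1.52) = √29.822 = 5.461 m/s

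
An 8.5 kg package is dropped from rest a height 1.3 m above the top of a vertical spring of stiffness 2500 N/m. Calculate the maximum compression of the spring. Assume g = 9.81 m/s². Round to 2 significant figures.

x = 0.33 m

Let x be the compression. The total drop is H + x, and the package is instantaneously at rest at max compression, so energy conservation gives:
mg(H + x) = ½kx²
½(2500)x² − (8.5)(9.81)x − (8.5)(9.81)(1.3) = 0
1250x² − 83.39x − 108.4 = 0
x = [83.39 + √(6953 + 542002)]/(2 × 1250) = 0.3297 m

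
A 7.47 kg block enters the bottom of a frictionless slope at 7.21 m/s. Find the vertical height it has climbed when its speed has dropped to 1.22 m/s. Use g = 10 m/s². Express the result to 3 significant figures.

Conservation of energy: ½mv₁² = ½mv₂² + mgh
h = (v₁² − v₂²)/(2g) = (7.21² − 1.22²)/(2 × 10) = 2.525 m

h = 2.52 m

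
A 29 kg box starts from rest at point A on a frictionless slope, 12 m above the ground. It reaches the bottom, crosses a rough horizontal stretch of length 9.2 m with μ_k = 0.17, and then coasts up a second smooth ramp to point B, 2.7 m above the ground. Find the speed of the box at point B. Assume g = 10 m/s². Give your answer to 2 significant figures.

v = 12 m/s

Energy at A: mgh₁ = (29)(10)(12) = 3480.0 J
Friction loss: W_f = μ_k mg d = 453.6 J
At B: ½mv² + mgh₂ = mgh₁ − W_f
½mv² = 3480.0 − 453.6 − 783.00 = 2243.4 J
v = √(2 × 2243.4/29) = 12.44 m/s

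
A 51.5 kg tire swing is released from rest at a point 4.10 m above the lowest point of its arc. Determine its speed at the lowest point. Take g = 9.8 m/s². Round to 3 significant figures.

By conservation of mechanical energy, mgh = ½mv²
v = √(2gh) = √(2 × 9.8 × 4.10) = √80.360 = 8.964 m/s

v = 8.96 m/s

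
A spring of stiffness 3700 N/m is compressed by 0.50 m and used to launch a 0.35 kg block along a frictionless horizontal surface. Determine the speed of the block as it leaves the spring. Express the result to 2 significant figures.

The block leaves the spring when the spring is at natural length, so ½kx² = ½mv²
v = x√(k/m) = 0.50 × √(3700/0.35) = 51.41 m/s

v = 51 m/s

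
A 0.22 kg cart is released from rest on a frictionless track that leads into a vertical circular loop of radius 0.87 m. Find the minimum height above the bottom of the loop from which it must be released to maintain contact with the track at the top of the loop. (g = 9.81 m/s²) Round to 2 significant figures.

h = 2.2 m

At the top, for minimum speed gravity alone supplies the centripetal force: mg = mv_top²/r ⇒ v_top² = gr = 8.535 m²/s²
Energy conservation from release height h to the top (height 2r): mgh = ½mv_top² + mg(2r)
h = v_top²/(2g) + 2r = r/2 + 2r = 5r/2 = 2.175 m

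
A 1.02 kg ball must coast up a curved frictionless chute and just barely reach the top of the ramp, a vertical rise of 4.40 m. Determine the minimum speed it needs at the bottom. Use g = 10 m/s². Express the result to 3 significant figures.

At the top it is momentarily at rest, so all KE converts to PE: ½mv² = mgh
v = √(2gh) = √(2 × 10 × 4.40) = 9.381 m/s

v = 9.38 m/s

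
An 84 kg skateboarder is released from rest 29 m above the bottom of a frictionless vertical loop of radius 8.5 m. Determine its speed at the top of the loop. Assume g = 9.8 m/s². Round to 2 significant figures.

Energy conservation: mgh = ½mv_top² + mg(2r)
v_top² = 2g(h − 2r) = 2(9.8)(29 − 17.00) = 235.2
v_top = 15.34 m/s

v = 15 m/s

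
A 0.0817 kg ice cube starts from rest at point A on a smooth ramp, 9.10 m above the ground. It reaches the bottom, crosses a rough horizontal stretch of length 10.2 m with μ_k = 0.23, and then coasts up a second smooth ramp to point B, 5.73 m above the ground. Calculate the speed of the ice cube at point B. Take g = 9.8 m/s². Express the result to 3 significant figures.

Energy at A: mgh₁ = (0.0817)(9.8)(9.10) = 7.2860 J
Friction loss: W_f = μ_k mg d = 1.878 J
At B: ½mv² + mgh₂ = mgh₁ − W_f
½mv² = 7.2860 − 1.878 − 4.5878 = 0.81988 J
v = √(2 × 0.81988/0.0817) = 4.480 m/s

v = 4.48 m/s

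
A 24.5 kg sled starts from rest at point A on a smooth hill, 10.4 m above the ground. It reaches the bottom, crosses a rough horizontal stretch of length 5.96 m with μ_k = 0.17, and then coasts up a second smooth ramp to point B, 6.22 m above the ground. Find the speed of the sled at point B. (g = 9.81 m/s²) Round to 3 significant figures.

Energy at A: mgh₁ = (24.5)(9.81)(10.4) = 2499.6 J
Friction loss: W_f = μ_k mg d = 243.5 J
At B: ½mv² + mgh₂ = mgh₁ − W_f
½mv² = 2499.6 − 243.5 − 1494.9 = 761.12 J
v = √(2 × 761.12/24.5) = 7.882 m/s

v = 7.88 m/s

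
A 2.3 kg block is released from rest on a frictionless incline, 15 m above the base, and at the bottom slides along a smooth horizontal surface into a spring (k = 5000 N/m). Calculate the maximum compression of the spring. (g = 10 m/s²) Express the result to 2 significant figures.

At max compression the block is momentarily at rest: mgh = ½kx²
x = √(2mgh/k) = √(2 × 2.3 × 10 × 15 / 5000) = 0.3715 m

x = 0.37 m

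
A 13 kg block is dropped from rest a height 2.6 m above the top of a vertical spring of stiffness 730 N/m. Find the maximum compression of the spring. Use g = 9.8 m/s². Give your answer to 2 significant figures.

Let x be the compression. The total drop is H + x, and the block is instantaneously at rest at max compression, so energy conservation gives:
mg(H + x) = ½kx²
½(730)x² − (13)(9.8)x − (13)(9.8)(2.6) = 0
365.0x² − 127.4x − 331.2 = 0
x = [127.4 + √(16231 + 483610)]/(2 × 365.0) = 1.143 m

x = 1.1 m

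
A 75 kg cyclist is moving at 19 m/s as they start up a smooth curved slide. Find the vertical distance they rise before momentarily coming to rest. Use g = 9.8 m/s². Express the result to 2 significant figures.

h = 18 m

By energy conservation, ½mv² = mgh
h = v²/(2g) = 19²/(2 × 9.8) = 18.42 m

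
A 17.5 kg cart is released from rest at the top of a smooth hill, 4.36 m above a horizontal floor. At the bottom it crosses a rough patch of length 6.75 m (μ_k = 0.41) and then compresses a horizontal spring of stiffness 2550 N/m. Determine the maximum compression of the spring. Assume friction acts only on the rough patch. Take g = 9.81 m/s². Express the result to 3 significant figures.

Initial energy: E₁ = mgh = (17.5)(9.81)(4.36) = 748.50 J
Friction removes W_f = μ_k mg d = (0.41)(17.5)(9.81)(6.75) = 475.1 J
Energy reaching the spring: E = 748.50 − 475.1 = 273.39 J
At max compression ½kx² = E ⇒ x = √(2E/k) = √(2 × 273.39/2550) = 0.4631 m

x = 0.463 m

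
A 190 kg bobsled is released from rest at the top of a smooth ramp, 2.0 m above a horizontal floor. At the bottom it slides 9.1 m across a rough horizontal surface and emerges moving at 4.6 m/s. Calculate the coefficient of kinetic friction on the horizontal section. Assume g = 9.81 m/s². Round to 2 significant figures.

μ_k = 0.10

Applying the work–energy principle:
mgh = ½mv² + μ_k m g d
mgh = 3727.8 J; ½mv² = 2010.2 J
W_f = 3727.8 − 2010.2 = 1718 J
μ_k = W_f/(mg·d) = 1718/(1864 × 9.1) = 0.1013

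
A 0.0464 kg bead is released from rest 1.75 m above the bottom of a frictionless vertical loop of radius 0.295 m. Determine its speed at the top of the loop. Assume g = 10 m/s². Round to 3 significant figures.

Energy conservation: mgh = ½mv_top² + mg(2r)
v_top² = 2g(h − 2r) = 2(10)(1.75 − 0.5900) = 23.20
v_top = 4.817 m/s

v = 4.82 m/s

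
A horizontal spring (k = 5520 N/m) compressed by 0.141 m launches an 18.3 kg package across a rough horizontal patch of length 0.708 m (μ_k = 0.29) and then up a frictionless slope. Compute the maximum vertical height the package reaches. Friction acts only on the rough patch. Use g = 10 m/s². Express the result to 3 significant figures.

h = 0.0945 m

Spring energy: E₀ = ½kx² = ½(5520)(0.141)² = 54.872 J
Friction: W_f = μ_k mg d = (0.29)(18.3)(10)(0.708) = 37.57 J
Energy at base of ramp: E = 54.872 − 37.57 = 17.298 J
At max height all remaining energy is PE: mgh = E ⇒ h = E/(mg) = 17.298/(18.3 × 10) = 0.09452 m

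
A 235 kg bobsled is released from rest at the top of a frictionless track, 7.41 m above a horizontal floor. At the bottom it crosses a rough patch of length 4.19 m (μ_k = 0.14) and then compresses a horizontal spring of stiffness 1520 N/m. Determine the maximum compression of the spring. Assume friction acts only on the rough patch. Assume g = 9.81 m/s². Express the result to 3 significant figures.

Initial energy: E₁ = mgh = (235)(9.81)(7.41) = 17083 J
Friction removes W_f = μ_k mg d = (0.14)(235)(9.81)(4.19) = 1352 J
Energy reaching the spring: E = 17083 − 1352 = 15730 J
At max compression ½kx² = E ⇒ x = √(2E/k) = √(2 × 15730/1520) = 4.549 m

x = 4.55 m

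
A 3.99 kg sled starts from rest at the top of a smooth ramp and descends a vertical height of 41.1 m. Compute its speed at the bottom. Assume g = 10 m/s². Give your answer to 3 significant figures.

v = 28.7 m/s

Mechanical energy is conserved (no friction): mgh = ½mv²
v = √(2gh) = √(2 × 10 × 41.1) = √822.00 = 28.67 m/s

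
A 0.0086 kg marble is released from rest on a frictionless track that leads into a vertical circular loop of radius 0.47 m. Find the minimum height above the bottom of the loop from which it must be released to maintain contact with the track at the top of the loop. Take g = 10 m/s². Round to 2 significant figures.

h = 1.2 m

At the top, for minimum speed gravity alone supplies the centripetal force: mg = mv_top²/r ⇒ v_top² = gr = 4.700 m²/s²
Energy conservation from release height h to the top (height 2r): mgh = ½mv_top² + mg(2r)
h = v_top²/(2g) + 2r = r/2 + 2r = 5r/2 = 1.175 m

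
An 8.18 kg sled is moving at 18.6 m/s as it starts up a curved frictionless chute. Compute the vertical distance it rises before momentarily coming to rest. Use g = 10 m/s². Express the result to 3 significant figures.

h = 17.3 m

By energy conservation, ½mv² = mgh
h = v²/(2g) = 18.6²/(2 × 10) = 17.30 m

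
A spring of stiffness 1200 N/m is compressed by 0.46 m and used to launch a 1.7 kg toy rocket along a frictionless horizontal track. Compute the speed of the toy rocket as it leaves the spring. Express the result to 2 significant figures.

v = 12 m/s

The toy rocket leaves the spring when the spring is at natural length, so ½kx² = ½mv²
v = x√(k/m) = 0.46 × √(1200/1.7) = 12.22 m/s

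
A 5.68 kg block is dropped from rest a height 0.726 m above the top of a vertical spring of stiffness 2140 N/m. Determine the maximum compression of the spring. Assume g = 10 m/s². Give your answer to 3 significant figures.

Measuring PE from the top of the relaxed spring, at max compression the block has dropped H + x with zero KE, so:
mg(H + x) = ½kx²
½(2140)x² − (5.68)(10)x − (5.68)(10)(0.726) = 0
1070x² − 56.80x − 41.24 = 0
x = [56.80 + √(3226 + 176494)]/(2 × 1070) = 0.2246 m

x = 0.225 m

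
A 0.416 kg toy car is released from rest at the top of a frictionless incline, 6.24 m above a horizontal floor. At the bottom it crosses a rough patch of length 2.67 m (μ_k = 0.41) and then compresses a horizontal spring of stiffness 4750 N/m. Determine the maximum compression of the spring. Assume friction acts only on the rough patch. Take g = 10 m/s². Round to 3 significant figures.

x = 0.0949 m

Initial energy: E₁ = mgh = (0.416)(10)(6.24) = 25.958 J
Friction removes W_f = μ_k mg d = (0.41)(0.416)(10)(2.67) = 4.554 J
Energy reaching the spring: E = 25.958 − 4.554 = 21.404 J
At max compression ½kx² = E ⇒ x = √(2E/k) = √(2 × 21.404/4750) = 0.09493 m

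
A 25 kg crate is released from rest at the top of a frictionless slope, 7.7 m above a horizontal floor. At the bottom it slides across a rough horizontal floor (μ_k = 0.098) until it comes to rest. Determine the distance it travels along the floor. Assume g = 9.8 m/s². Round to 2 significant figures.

d = 79 m

Energy at the top = energy at the end + work done against friction:
At rest all PE has been dissipated by friction: mgh = μ_k m g d
d = h/μ_k = 7.7/0.098 = 78.57 m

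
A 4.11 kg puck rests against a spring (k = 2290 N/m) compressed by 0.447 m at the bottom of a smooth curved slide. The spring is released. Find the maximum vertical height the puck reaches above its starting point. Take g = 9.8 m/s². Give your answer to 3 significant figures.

h = 5.68 m

All spring PE becomes gravitational PE at the highest point: ½kx² = mgh
h = kx²/(2mg) = (2290)(0.447)²/(2 × 4.11 × 9.8) = 5.680 m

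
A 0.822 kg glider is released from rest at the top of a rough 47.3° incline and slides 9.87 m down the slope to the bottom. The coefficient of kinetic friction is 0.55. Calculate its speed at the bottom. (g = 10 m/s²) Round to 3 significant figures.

v = 8.45 m/s

Work–energy: mg(L sinθ) − μ_k(mg cosθ)L = ½mv²
mgh = mgL sinθ = (0.822)(10)(9.87)sin47.3° = 59.625 J
W_f = μ_k mg cosθ · L = (0.55)(0.822)(10)cos47.3°·9.87 = 30.26 J
½mv² = 59.625 − 30.26 = 29.364 J
v = √(2 × 29.364/0.822) = 8.452 m/s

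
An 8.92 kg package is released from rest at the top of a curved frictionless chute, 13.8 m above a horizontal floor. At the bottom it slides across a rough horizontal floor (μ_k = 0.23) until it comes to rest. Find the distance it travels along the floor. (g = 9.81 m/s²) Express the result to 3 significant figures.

Applying the work–energy principle:
At rest all PE has been dissipated by friction: mgh = μ_k m g d
d = h/μ_k = 13.8/0.23 = 60.00 m

d = 60.0 m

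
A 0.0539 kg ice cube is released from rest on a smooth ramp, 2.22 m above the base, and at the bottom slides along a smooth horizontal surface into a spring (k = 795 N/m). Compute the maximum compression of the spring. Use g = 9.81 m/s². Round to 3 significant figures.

x = 0.0543 m

Energy conservation (no friction) from release to max compression: mgh = ½kx²
x = √(2mgh/k) = √(2 × 0.0539 × 9.81 × 2.22 / 795) = 0.05434 m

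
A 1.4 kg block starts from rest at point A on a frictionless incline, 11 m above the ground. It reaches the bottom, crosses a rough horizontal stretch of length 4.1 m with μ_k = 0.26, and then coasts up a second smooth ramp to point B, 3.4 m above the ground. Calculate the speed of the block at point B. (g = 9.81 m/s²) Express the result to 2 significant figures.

Energy at A: mgh₁ = (1.4)(9.81)(11) = 151.07 J
Friction loss: W_f = μ_k mg d = 14.64 J
At B: ½mv² + mgh₂ = mgh₁ − W_f
½mv² = 151.07 − 14.64 − 46.696 = 89.738 J
v = √(2 × 89.738/1.4) = 11.32 m/s

v = 11 m/s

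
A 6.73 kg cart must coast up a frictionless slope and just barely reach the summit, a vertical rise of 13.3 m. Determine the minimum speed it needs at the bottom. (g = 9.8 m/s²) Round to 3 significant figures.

At the top it is momentarily at rest, so all KE converts to PE: ½mv² = mgh
v = √(2gh) = √(2 × 9.8 × 13.3) = 16.15 m/s

v = 16.1 m/s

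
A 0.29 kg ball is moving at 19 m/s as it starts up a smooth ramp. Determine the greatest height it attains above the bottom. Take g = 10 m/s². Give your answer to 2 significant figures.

Setting KE at the bottom equal to PE gained: ½mv² = mgh
h = v²/(2g) = 19²/(2 × 10) = 18.05 m

h = 18 m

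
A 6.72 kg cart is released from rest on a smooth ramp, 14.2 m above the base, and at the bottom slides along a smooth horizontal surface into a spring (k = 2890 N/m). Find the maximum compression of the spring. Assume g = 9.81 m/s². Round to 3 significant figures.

x = 0.805 m

At max compression the cart is momentarily at rest: mgh = ½kx²
x = √(2mgh/k) = √(2 × 6.72 × 9.81 × 14.2 / 2890) = 0.8049 m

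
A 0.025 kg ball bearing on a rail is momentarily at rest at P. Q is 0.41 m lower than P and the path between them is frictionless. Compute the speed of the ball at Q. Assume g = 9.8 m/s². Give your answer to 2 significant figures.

Equating total energy at the two states: mgh = ½mv²
v = √(2gh) = √(2 × 9.8 × 0.41) = √8.0360 = 2.835 m/s

v = 2.8 m/s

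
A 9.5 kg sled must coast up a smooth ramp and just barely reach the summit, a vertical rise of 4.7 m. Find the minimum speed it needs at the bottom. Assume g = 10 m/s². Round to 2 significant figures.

v = 9.7 m/s

At the top it is momentarily at rest, so all KE converts to PE: ½mv² = mgh
v = √(2gh) = √(2 × 10 × 4.7) = 9.695 m/s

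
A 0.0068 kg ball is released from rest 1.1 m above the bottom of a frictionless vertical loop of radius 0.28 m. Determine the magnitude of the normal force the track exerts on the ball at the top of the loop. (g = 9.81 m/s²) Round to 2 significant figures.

N = 0.19 N

Energy from release to top (height 2r): mgh = ½mv_top² + mg(2r)
v_top² = 2g(h − 2r) = 2(9.81)(1.1 − 0.5600) = 10.595 m²/s²
At the top, both N and weight point toward the centre: N + mg = mv_top²/r
N = m(v_top²/r − g) = 0.0068(10.595/0.28 − 9.81) = 0.1906 N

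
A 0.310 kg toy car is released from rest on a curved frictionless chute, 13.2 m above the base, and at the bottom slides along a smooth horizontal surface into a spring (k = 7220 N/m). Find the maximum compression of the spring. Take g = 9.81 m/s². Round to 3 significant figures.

Energy conservation (no friction) from release to max compression: mgh = ½kx²
x = √(2mgh/k) = √(2 × 0.310 × 9.81 × 13.2 / 7220) = 0.1055 m

x = 0.105 m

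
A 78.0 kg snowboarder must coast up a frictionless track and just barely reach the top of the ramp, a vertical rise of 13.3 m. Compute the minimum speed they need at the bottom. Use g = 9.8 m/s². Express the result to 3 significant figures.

v = 16.1 m/s

At the top they are momentarily at rest, so all KE converts to PE: ½mv² = mgh
v = √(2gh) = √(2 × 9.8 × 13.3) = 16.15 m/s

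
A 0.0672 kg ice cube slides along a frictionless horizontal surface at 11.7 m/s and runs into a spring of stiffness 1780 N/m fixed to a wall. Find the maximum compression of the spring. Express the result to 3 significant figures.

x = 0.0719 m

All KE is stored as spring PE at maximum compression: ½mv² = ½kx²
x = v√(m/k) = 11.7 × √(0.0672/1780) = 0.07189 m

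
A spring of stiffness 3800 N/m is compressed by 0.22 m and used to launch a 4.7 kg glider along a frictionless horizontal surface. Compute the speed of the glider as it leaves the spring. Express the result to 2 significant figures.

v = 6.3 m/s

The glider leaves the spring when the spring is at natural length, so ½kx² = ½mv²
v = x√(k/m) = 0.22 × √(3800/4.7) = 6.256 m/s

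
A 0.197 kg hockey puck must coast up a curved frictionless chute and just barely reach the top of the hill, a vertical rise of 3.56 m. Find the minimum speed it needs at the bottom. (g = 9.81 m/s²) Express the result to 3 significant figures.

v = 8.36 m/s

At the top it is momentarily at rest, so all KE converts to PE: ½mv² = mgh
v = √(2gh) = √(2 × 9.81 × 3.56) = 8.357 m/s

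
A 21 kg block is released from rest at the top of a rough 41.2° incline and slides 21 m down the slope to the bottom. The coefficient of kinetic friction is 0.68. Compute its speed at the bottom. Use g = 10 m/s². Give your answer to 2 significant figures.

Taking the bottom as reference, mgh = ½mv² + μ_k N L with h = L sinθ, N = mg cosθ:
mgh = mgL sinθ = (21)(10)(21)sin41.2° = 2904.8 J
W_f = μ_k mg cosθ · L = (0.68)(21)(10)cos41.2°·21 = 2256 J
½mv² = 2904.8 − 2256 = 648.48 J
v = √(2 × 648.48/21) = 7.859 m/s

v = 7.9 m/s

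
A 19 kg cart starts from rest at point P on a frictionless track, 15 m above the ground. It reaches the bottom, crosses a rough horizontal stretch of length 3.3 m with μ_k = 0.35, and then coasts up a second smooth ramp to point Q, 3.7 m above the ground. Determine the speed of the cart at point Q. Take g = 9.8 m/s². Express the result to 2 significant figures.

Energy at P: mgh₁ = (19)(9.8)(15) = 2793.0 J
Friction loss: W_f = μ_k mg d = 215.1 J
At Q: ½mv² + mgh₂ = mgh₁ − W_f
½mv² = 2793.0 − 215.1 − 688.94 = 1889.0 J
v = √(2 × 1889.0/19) = 14.10 m/s

v = 14 m/s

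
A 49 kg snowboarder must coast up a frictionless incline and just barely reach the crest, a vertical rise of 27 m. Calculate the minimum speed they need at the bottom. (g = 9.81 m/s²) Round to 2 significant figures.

v = 23 m/s

At the top they are momentarily at rest, so all KE converts to PE: ½mv² = mgh
v = √(2gh) = √(2 × 9.81 × 27) = 23.02 m/s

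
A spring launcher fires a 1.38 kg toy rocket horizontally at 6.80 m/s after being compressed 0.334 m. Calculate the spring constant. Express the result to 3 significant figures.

Energy stored in the spring equals the launch KE: ½kx² = ½mv²
k = mv²/x² = (1.38)(6.80)²/(0.334)² = 572.0 N/m

k = 572 N/m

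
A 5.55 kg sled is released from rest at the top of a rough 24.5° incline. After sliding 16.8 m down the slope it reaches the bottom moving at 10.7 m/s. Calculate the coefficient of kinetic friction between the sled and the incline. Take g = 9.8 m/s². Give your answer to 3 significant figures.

mgh = ½mv² + μ_k (mg cosθ) L, with h = L sinθ
mgL sinθ = 378.93 J; ½mv² = 317.71 J
W_f = 378.93 − 317.71 = 61.22 J
μ_k = W_f/(mg cosθ · L) = 61.22/(49.49 × 16.8) = 0.07362

μ_k = 0.0736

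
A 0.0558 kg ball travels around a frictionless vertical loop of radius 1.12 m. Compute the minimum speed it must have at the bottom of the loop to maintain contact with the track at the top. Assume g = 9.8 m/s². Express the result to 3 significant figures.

At the top: mg = mv_top²/r ⇒ v_top² = gr = 10.98 m²/s²
Energy from bottom to top (height 2r): ½mv_bot² = ½mv_top² + mg(2r)
v_bot² = gr + 4gr = 5gr = 54.88
v_bot = √(5gr) = 7.408 m/s

v = 7.41 m/s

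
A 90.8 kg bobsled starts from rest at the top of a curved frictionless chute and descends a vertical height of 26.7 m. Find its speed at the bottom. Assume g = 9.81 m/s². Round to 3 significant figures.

v = 22.9 m/s

Energy conservation between the two points: mgh = ½mv²
The mass cancels from both sides.
v = √(2gh) = √(2 × 9.81 × 26.7) = √523.85 = 22.89 m/s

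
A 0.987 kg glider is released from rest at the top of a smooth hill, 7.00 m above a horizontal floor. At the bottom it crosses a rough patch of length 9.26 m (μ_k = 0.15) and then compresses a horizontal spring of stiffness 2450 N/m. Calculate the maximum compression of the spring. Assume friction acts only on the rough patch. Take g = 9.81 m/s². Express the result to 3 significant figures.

x = 0.211 m

Initial energy: E₁ = mgh = (0.987)(9.81)(7.00) = 67.777 J
Friction removes W_f = μ_k mg d = (0.15)(0.987)(9.81)(9.26) = 13.45 J
Energy reaching the spring: E = 67.777 − 13.45 = 54.328 J
At max compression ½kx² = E ⇒ x = √(2E/k) = √(2 × 54.328/2450) = 0.2106 m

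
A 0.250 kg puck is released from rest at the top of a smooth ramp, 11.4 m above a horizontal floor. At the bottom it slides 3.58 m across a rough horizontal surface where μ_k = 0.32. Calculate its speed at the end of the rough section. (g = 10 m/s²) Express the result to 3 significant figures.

v = 14.3 m/s

Energy at the top = energy at the end + work done against friction:
mgh = ½mv² + μ_k m g d
W_f = μ_k mg d = (0.32)(0.250)(10)(3.58) = 2.864 J
½mv² = mgh − W_f = 28.500 − 2.864 = 25.636 J
v = √(2 × 25.636/0.250) = 14.32 m/s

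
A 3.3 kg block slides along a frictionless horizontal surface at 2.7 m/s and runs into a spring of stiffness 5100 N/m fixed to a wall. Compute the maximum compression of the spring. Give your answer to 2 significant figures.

x = 0.069 m

All KE is stored as spring PE at maximum compression: ½mv² = ½kx²
x = v√(m/k) = 2.7 × √(3.3/5100) = 0.06868 m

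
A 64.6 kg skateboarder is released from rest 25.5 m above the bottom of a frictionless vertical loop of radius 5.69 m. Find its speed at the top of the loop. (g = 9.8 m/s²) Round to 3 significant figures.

Energy conservation: mgh = ½mv_top² + mg(2r)
v_top² = 2g(h − 2r) = 2(9.8)(25.5 − 11.38) = 276.8
v_top = 16.64 m/s

v = 16.6 m/s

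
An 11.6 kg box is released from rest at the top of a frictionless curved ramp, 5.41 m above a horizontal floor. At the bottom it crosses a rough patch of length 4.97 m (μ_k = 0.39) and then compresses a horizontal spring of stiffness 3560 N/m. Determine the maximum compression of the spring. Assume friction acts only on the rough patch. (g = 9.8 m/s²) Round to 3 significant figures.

x = 0.471 m

Initial energy: E₁ = mgh = (11.6)(9.8)(5.41) = 615.01 J
Friction removes W_f = μ_k mg d = (0.39)(11.6)(9.8)(4.97) = 220.3 J
Energy reaching the spring: E = 615.01 − 220.3 = 394.66 J
At max compression ½kx² = E ⇒ x = √(2E/k) = √(2 × 394.66/3560) = 0.4709 m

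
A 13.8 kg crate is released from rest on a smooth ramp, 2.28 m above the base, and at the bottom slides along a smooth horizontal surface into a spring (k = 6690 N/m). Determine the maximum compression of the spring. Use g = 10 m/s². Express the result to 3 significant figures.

x = 0.307 m

Energy conservation (no friction) from release to max compression: mgh = ½kx²
x = √(2mgh/k) = √(2 × 13.8 × 10 × 2.28 / 6690) = 0.3067 m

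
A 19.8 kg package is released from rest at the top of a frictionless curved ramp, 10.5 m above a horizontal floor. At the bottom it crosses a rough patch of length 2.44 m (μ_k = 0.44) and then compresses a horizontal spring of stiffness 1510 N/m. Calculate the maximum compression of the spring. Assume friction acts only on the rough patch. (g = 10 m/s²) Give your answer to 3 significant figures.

x = 1.57 m

Initial energy: E₁ = mgh = (19.8)(10)(10.5) = 2079.0 J
Friction removes W_f = μ_k mg d = (0.44)(19.8)(10)(2.44) = 212.6 J
Energy reaching the spring: E = 2079.0 − 212.6 = 1866.4 J
At max compression ½kx² = E ⇒ x = √(2E/k) = √(2 × 1866.4/1510) = 1.572 m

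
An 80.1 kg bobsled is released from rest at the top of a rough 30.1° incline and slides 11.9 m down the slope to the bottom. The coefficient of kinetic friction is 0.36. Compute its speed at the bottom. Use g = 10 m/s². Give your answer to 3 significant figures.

Work–energy: mg(L sinθ) − μ_k(mg cosθ)L = ½mv²
mgh = mgL sinθ = (80.1)(10)(11.9)sin30.1° = 4780.4 J
W_f = μ_k mg cosθ · L = (0.36)(80.1)(10)cos30.1°·11.9 = 2969 J
½mv² = 4780.4 − 2969 = 1811.6 J
v = √(2 × 1811.6/80.1) = 6.726 m/s

v = 6.73 m/s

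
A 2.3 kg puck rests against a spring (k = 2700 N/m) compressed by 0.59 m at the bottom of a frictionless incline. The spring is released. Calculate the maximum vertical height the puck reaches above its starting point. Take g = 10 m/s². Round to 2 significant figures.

h = 20 m

At maximum height the puck is at rest, so ½kx² = mgh
h = kx²/(2mg) = (2700)(0.59)²/(2 × 2.3 × 10) = 20.43 m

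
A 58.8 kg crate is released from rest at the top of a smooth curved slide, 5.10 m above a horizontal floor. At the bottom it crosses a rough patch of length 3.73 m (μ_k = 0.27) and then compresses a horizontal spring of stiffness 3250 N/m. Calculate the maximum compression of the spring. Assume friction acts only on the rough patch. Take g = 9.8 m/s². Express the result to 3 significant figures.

Initial energy: E₁ = mgh = (58.8)(9.8)(5.10) = 2938.8 J
Friction removes W_f = μ_k mg d = (0.27)(58.8)(9.8)(3.73) = 580.3 J
Energy reaching the spring: E = 2938.8 − 580.3 = 2358.5 J
At max compression ½kx² = E ⇒ x = √(2E/k) = √(2 × 2358.5/3250) = 1.205 m

x = 1.20 m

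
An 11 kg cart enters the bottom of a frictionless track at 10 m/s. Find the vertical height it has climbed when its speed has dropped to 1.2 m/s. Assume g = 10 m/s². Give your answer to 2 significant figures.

Energy balance between the two points: ½mv₁² = ½mv₂² + mgh
h = (v₁² − v₂²)/(2g) = (10² − 1.2²)/(2 × 10) = 4.928 m

h = 4.9 m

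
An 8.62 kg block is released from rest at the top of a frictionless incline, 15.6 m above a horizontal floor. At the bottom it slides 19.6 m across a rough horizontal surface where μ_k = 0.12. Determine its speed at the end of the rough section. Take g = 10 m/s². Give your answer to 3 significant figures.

v = 16.3 m/s

Applying the work–energy principle:
mgh = ½mv² + μ_k m g d
W_f = μ_k mg d = (0.12)(8.62)(10)(19.6) = 202.7 J
½mv² = mgh − W_f = 1344.7 − 202.7 = 1142.0 J
v = √(2 × 1142.0/8.62) = 16.28 m/s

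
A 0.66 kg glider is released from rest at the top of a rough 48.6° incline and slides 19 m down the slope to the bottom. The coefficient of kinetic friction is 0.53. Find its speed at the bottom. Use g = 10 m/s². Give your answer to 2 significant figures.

v = 12 m/s

Energy: mgh = ½mv² + W_f, with h = L sinθ and W_f = μ_k (mg cosθ) L
mgh = mgL sinθ = (0.66)(10)(19)sin48.6° = 94.064 J
W_f = μ_k mg cosθ · L = (0.53)(0.66)(10)cos48.6°·19 = 43.95 J
½mv² = 94.064 − 43.95 = 50.112 J
v = √(2 × 50.112/0.66) = 12.32 m/s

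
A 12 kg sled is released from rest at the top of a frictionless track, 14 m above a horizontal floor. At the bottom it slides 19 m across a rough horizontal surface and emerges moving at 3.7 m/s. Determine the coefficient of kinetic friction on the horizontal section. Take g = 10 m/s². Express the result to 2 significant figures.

μ_k = 0.70

Energy at the top = energy at the end + work done against friction:
mgh = ½mv² + μ_k m g d
mgh = 1680.0 J; ½mv² = 82.140 J
W_f = 1680.0 − 82.140 = 1598 J
μ_k = W_f/(mg·d) = 1598/(120.0 × 19) = 0.7008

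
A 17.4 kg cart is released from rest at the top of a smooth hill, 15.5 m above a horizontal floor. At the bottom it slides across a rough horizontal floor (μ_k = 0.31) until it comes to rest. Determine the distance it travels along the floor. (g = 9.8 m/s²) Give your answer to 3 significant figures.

d = 50.0 m

Applying the work–energy principle:
At rest all PE has been dissipated by friction: mgh = μ_k m g d
d = h/μ_k = 15.5/0.31 = 50.00 m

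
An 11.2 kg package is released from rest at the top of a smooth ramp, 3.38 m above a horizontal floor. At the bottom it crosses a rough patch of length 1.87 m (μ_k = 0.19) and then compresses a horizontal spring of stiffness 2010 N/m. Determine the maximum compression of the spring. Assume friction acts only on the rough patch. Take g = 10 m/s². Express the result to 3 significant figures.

Initial energy: E₁ = mgh = (11.2)(10)(3.38) = 378.56 J
Friction removes W_f = μ_k mg d = (0.19)(11.2)(10)(1.87) = 39.79 J
Energy reaching the spring: E = 378.56 − 39.79 = 338.77 J
At max compression ½kx² = E ⇒ x = √(2E/k) = √(2 × 338.77/2010) = 0.5806 m

x = 0.581 m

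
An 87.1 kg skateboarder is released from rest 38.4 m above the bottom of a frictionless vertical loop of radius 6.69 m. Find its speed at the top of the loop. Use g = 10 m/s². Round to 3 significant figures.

Energy conservation: mgh = ½mv_top² + mg(2r)
v_top² = 2g(h − 2r) = 2(10)(38.4 − 13.38) = 500.4
v_top = 22.37 m/s

v = 22.4 m/s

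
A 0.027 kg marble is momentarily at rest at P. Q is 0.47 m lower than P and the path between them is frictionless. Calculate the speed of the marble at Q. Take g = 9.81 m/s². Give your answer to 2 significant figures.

v = 3.0 m/s

By conservation of mechanical energy, mgh = ½mv²
v = √(2gh) = √(2 × 9.81 × 0.47) = √9.2214 = 3.037 m/s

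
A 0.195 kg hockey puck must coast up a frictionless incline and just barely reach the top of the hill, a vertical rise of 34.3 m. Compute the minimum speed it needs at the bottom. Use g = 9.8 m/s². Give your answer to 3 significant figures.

v = 25.9 m/s

At the top it is momentarily at rest, so all KE converts to PE: ½mv² = mgh
v = √(2gh) = √(2 × 9.8 × 34.3) = 25.93 m/s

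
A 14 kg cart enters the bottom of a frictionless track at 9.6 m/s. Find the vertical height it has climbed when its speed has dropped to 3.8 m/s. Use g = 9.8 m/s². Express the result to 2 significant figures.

Conservation of energy: ½mv₁² = ½mv₂² + mgh
h = (v₁² − v₂²)/(2g) = (9.6² − 3.8²)/(2 × 9.8) = 3.965 m

h = 4.0 m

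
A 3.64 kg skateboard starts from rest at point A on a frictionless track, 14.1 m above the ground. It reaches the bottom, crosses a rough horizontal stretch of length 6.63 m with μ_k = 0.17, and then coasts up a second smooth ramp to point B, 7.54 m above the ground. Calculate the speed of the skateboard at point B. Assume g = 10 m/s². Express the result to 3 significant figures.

Energy at A: mgh₁ = (3.64)(10)(14.1) = 513.24 J
Friction loss: W_f = μ_k mg d = 41.03 J
At B: ½mv² + mgh₂ = mgh₁ − W_f
½mv² = 513.24 − 41.03 − 274.46 = 197.76 J
v = √(2 × 197.76/3.64) = 10.42 m/s

v = 10.4 m/s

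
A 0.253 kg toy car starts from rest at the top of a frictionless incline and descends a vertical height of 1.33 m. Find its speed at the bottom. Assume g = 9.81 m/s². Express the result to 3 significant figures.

Equating total energy at the two states: mgh = ½mv²
v = √(2gh) = √(2 × 9.81 × 1.33) = √26.095 = 5.108 m/s

v = 5.11 m/s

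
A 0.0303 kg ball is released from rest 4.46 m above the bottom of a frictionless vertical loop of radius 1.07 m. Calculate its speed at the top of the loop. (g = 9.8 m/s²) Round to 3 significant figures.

Energy conservation: mgh = ½mv_top² + mg(2r)
v_top² = 2g(h − 2r) = 2(9.8)(4.46 − 2.140) = 45.47
v_top = 6.743 m/s

v = 6.74 m/s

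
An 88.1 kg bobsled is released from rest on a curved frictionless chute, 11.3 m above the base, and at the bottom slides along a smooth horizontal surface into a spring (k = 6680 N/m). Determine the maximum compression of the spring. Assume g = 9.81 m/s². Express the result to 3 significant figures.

x = 1.71 m

Energy conservation (no friction) from release to max compression: mgh = ½kx²
x = √(2mgh/k) = √(2 × 88.1 × 9.81 × 11.3 / 6680) = 1.710 m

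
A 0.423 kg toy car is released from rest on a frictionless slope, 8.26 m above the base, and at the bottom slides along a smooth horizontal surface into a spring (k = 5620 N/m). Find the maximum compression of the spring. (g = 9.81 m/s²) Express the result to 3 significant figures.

x = 0.110 m

At max compression the car is momentarily at rest: mgh = ½kx²
x = √(2mgh/k) = √(2 × 0.423 × 9.81 × 8.26 / 5620) = 0.1104 m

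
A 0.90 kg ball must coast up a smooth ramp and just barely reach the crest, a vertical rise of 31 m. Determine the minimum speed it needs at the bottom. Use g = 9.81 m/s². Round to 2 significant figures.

At the top it is momentarily at rest, so all KE converts to PE: ½mv² = mgh
v = √(2gh) = √(2 × 9.81 × 31) = 24.66 m/s

v = 25 m/s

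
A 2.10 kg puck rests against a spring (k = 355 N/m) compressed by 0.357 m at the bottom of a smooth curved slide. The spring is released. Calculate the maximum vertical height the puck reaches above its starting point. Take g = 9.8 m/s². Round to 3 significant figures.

h = 1.10 m

At maximum height the puck is at rest, so ½kx² = mgh
h = kx²/(2mg) = (355)(0.357)²/(2 × 2.10 × 9.8) = 1.099 m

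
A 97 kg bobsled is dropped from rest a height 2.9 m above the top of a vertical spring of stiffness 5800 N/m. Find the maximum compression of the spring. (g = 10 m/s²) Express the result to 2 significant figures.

x = 1.2 m

Measuring PE from the top of the relaxed spring, at max compression the bobsled has dropped H + x with zero KE, so:
mg(H + x) = ½kx²
½(5800)x² − (97)(10)x − (97)(10)(2.9) = 0
2900x² − 970.0x − 2813 = 0
x = [970.0 + √(940900 + 3.2631e+07)]/(2 × 2900) = 1.166 m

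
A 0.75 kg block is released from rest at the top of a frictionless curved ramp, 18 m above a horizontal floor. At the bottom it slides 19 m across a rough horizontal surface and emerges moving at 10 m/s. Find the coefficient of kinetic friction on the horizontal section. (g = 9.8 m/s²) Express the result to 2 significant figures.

Applying the work–energy principle:
mgh = ½mv² + μ_k m g d
mgh = 132.30 J; ½mv² = 37.500 J
W_f = 132.30 − 37.500 = 94.80 J
μ_k = W_f/(mg·d) = 94.80/(7.350 × 19) = 0.6788

μ_k = 0.68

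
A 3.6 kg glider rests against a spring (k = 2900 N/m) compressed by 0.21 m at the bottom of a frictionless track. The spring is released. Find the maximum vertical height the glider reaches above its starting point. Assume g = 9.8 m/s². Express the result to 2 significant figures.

All spring PE becomes gravitational PE at the highest point: ½kx² = mgh
h = kx²/(2mg) = (2900)(0.21)²/(2 × 3.6 × 9.8) = 1.812 m

h = 1.8 m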